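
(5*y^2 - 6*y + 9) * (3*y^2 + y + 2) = 15*y^4 - 13*y^3 + 31*y^2 - 3*y + 18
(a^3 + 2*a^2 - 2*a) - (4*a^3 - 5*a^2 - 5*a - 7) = -3*a^3 + 7*a^2 + 3*a + 7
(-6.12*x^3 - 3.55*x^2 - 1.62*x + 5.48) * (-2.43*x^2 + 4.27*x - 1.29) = 14.8716*x^5 - 17.5059*x^4 - 3.3271*x^3 - 15.6543*x^2 + 25.4894*x - 7.0692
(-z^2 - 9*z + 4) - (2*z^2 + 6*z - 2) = -3*z^2 - 15*z + 6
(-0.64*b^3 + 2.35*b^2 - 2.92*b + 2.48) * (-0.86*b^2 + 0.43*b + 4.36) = 0.5504*b^5 - 2.2962*b^4 + 0.7313*b^3 + 6.8576*b^2 - 11.6648*b + 10.8128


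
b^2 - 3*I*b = b*(b - 3*I)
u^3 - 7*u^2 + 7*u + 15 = (u - 5)*(u - 3)*(u + 1)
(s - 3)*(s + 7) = s^2 + 4*s - 21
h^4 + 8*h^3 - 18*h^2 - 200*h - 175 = (h - 5)*(h + 1)*(h + 5)*(h + 7)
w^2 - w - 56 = (w - 8)*(w + 7)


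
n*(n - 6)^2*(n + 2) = n^4 - 10*n^3 + 12*n^2 + 72*n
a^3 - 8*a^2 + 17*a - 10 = (a - 5)*(a - 2)*(a - 1)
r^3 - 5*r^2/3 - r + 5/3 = (r - 5/3)*(r - 1)*(r + 1)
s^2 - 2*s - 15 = (s - 5)*(s + 3)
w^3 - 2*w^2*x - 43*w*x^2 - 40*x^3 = (w - 8*x)*(w + x)*(w + 5*x)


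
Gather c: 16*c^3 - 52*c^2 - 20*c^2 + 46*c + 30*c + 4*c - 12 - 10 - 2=16*c^3 - 72*c^2 + 80*c - 24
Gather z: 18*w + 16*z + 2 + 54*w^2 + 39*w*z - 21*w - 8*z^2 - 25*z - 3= 54*w^2 - 3*w - 8*z^2 + z*(39*w - 9) - 1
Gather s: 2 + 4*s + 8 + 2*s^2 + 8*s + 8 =2*s^2 + 12*s + 18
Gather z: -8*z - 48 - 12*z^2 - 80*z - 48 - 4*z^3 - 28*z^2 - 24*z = -4*z^3 - 40*z^2 - 112*z - 96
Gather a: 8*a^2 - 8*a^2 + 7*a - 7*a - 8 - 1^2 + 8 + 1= 0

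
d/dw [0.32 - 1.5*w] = -1.50000000000000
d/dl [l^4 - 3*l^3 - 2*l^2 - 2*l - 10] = 4*l^3 - 9*l^2 - 4*l - 2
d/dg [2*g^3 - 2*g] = 6*g^2 - 2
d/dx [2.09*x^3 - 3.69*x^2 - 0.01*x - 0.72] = 6.27*x^2 - 7.38*x - 0.01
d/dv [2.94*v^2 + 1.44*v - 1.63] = 5.88*v + 1.44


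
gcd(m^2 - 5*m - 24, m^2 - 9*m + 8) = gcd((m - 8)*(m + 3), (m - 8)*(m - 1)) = m - 8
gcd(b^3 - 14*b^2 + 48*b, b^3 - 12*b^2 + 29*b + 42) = b - 6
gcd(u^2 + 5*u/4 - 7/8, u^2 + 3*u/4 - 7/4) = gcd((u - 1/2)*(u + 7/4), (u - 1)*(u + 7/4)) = u + 7/4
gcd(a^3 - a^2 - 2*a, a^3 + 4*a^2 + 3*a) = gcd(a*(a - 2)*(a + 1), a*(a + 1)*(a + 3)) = a^2 + a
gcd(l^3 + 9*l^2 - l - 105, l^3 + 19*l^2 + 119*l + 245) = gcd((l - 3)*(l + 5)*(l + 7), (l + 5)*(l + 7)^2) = l^2 + 12*l + 35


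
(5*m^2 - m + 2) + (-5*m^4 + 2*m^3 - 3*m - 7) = -5*m^4 + 2*m^3 + 5*m^2 - 4*m - 5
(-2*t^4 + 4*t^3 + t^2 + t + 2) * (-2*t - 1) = 4*t^5 - 6*t^4 - 6*t^3 - 3*t^2 - 5*t - 2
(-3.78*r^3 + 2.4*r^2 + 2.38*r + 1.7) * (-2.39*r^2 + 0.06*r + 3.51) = 9.0342*r^5 - 5.9628*r^4 - 18.812*r^3 + 4.5038*r^2 + 8.4558*r + 5.967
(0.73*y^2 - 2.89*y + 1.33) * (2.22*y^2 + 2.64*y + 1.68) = 1.6206*y^4 - 4.4886*y^3 - 3.4506*y^2 - 1.344*y + 2.2344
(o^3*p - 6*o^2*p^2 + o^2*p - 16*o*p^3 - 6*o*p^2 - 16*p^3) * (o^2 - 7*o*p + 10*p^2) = o^5*p - 13*o^4*p^2 + o^4*p + 36*o^3*p^3 - 13*o^3*p^2 + 52*o^2*p^4 + 36*o^2*p^3 - 160*o*p^5 + 52*o*p^4 - 160*p^5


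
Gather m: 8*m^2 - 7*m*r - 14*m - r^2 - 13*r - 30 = 8*m^2 + m*(-7*r - 14) - r^2 - 13*r - 30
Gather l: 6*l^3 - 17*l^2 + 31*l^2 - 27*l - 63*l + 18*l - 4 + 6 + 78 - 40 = 6*l^3 + 14*l^2 - 72*l + 40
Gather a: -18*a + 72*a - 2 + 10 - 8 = 54*a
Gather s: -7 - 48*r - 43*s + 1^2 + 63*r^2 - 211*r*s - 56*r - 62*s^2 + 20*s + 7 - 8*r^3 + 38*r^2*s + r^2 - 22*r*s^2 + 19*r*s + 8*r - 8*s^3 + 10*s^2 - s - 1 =-8*r^3 + 64*r^2 - 96*r - 8*s^3 + s^2*(-22*r - 52) + s*(38*r^2 - 192*r - 24)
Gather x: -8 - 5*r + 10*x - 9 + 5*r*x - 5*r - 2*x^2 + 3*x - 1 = -10*r - 2*x^2 + x*(5*r + 13) - 18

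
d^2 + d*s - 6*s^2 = (d - 2*s)*(d + 3*s)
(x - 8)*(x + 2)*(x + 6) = x^3 - 52*x - 96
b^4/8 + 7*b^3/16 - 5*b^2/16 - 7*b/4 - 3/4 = (b/4 + 1/2)*(b/2 + 1/4)*(b - 2)*(b + 3)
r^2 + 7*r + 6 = (r + 1)*(r + 6)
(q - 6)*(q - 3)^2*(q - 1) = q^4 - 13*q^3 + 57*q^2 - 99*q + 54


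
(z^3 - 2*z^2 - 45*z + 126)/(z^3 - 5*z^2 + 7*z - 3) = (z^2 + z - 42)/(z^2 - 2*z + 1)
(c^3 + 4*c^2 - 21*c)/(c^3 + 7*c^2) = (c - 3)/c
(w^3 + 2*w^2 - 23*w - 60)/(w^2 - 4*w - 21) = (w^2 - w - 20)/(w - 7)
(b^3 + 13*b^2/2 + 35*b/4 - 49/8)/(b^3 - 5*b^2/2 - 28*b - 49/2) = (b^2 + 3*b - 7/4)/(b^2 - 6*b - 7)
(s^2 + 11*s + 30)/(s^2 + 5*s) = (s + 6)/s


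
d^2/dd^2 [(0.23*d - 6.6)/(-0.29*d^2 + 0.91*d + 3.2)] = ((0.23*d - 6.6)*(0.58*d - 0.91)*(1.16*d - 1.82) + (0.4002*d - 4.2466)*(-0.29*d^2 + 0.91*d + 3.2))/(-0.29*d^2 + 0.91*d + 3.2)^3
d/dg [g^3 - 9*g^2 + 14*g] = 3*g^2 - 18*g + 14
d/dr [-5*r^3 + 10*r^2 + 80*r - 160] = -15*r^2 + 20*r + 80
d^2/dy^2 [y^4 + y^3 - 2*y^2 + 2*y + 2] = 12*y^2 + 6*y - 4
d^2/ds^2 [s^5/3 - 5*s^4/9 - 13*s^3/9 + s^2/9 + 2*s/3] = 20*s^3/3 - 20*s^2/3 - 26*s/3 + 2/9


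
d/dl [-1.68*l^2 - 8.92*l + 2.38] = -3.36*l - 8.92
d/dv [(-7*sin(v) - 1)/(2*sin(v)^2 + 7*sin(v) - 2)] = (4*sin(v) - 14*cos(v)^2 + 35)*cos(v)/(7*sin(v) - 2*cos(v)^2)^2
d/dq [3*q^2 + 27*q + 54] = 6*q + 27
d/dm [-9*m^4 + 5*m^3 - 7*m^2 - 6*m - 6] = -36*m^3 + 15*m^2 - 14*m - 6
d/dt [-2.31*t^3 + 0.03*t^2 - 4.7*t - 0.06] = -6.93*t^2 + 0.06*t - 4.7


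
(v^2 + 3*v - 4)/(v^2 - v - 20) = (v - 1)/(v - 5)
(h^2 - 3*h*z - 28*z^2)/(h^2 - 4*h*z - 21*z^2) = (h + 4*z)/(h + 3*z)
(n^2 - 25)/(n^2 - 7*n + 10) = (n + 5)/(n - 2)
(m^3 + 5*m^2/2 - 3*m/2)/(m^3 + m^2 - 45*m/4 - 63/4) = 2*m*(2*m - 1)/(4*m^2 - 8*m - 21)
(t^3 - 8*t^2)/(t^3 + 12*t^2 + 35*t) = t*(t - 8)/(t^2 + 12*t + 35)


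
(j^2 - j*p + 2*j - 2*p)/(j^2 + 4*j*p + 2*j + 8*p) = (j - p)/(j + 4*p)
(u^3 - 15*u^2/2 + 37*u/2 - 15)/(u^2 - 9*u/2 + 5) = u - 3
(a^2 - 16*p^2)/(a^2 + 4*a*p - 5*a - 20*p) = (a - 4*p)/(a - 5)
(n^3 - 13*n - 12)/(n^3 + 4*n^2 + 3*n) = (n - 4)/n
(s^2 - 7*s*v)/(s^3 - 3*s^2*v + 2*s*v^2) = (s - 7*v)/(s^2 - 3*s*v + 2*v^2)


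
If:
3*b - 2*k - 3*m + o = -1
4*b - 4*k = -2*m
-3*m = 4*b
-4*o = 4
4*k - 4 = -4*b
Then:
No Solution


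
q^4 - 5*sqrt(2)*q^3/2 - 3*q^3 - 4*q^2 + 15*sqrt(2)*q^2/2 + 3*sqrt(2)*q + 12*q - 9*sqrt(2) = (q - 3)*(q - 3*sqrt(2))*(q - sqrt(2)/2)*(q + sqrt(2))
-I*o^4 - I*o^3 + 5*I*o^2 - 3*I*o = o*(o - 1)*(o + 3)*(-I*o + I)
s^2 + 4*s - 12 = (s - 2)*(s + 6)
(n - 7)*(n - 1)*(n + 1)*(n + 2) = n^4 - 5*n^3 - 15*n^2 + 5*n + 14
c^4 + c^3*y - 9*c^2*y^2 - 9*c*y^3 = c*(c - 3*y)*(c + y)*(c + 3*y)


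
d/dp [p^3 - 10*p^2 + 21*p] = 3*p^2 - 20*p + 21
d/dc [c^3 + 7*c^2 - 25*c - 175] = 3*c^2 + 14*c - 25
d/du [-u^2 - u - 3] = -2*u - 1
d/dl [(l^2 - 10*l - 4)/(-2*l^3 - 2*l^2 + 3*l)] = (2*l^4 - 40*l^3 - 41*l^2 - 16*l + 12)/(l^2*(4*l^4 + 8*l^3 - 8*l^2 - 12*l + 9))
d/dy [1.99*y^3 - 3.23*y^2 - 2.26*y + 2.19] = 5.97*y^2 - 6.46*y - 2.26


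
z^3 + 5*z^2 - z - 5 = (z - 1)*(z + 1)*(z + 5)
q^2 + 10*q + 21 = (q + 3)*(q + 7)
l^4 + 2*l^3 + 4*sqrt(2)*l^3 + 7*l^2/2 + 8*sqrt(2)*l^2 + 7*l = l*(l + 2)*(l + sqrt(2)/2)*(l + 7*sqrt(2)/2)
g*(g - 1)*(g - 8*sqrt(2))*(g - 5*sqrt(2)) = g^4 - 13*sqrt(2)*g^3 - g^3 + 13*sqrt(2)*g^2 + 80*g^2 - 80*g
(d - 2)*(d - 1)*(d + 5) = d^3 + 2*d^2 - 13*d + 10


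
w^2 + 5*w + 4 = (w + 1)*(w + 4)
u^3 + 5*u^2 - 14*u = u*(u - 2)*(u + 7)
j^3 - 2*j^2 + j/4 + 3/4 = (j - 3/2)*(j - 1)*(j + 1/2)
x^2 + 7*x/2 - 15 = (x - 5/2)*(x + 6)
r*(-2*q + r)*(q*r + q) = -2*q^2*r^2 - 2*q^2*r + q*r^3 + q*r^2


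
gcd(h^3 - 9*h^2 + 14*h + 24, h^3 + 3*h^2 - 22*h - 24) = h^2 - 3*h - 4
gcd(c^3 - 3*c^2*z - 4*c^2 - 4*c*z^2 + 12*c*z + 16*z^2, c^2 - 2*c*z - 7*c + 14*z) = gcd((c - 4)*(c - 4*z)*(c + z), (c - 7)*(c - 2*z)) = 1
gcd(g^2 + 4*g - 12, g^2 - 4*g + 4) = g - 2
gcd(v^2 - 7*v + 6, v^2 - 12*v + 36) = v - 6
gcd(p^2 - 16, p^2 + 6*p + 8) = p + 4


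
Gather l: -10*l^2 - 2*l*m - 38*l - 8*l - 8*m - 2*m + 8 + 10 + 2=-10*l^2 + l*(-2*m - 46) - 10*m + 20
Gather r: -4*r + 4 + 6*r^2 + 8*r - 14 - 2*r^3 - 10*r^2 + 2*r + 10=-2*r^3 - 4*r^2 + 6*r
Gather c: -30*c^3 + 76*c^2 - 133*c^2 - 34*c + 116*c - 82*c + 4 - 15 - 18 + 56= -30*c^3 - 57*c^2 + 27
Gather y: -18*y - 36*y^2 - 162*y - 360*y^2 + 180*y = -396*y^2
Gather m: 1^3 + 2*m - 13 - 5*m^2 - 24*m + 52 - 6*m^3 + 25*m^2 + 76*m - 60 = -6*m^3 + 20*m^2 + 54*m - 20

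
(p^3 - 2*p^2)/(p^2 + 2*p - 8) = p^2/(p + 4)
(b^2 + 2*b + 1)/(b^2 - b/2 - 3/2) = 2*(b + 1)/(2*b - 3)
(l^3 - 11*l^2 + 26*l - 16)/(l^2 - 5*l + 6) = (l^2 - 9*l + 8)/(l - 3)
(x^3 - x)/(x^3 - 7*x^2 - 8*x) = (x - 1)/(x - 8)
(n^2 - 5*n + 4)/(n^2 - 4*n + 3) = (n - 4)/(n - 3)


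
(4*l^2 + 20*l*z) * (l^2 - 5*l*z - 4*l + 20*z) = 4*l^4 - 16*l^3 - 100*l^2*z^2 + 400*l*z^2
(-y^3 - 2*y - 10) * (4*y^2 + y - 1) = -4*y^5 - y^4 - 7*y^3 - 42*y^2 - 8*y + 10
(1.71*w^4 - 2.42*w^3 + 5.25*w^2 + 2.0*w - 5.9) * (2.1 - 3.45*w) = -5.8995*w^5 + 11.94*w^4 - 23.1945*w^3 + 4.125*w^2 + 24.555*w - 12.39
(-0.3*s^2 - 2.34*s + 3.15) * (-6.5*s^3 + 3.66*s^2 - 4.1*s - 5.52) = 1.95*s^5 + 14.112*s^4 - 27.8094*s^3 + 22.779*s^2 + 0.00179999999999936*s - 17.388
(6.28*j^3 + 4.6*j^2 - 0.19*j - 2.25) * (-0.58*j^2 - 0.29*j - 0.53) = -3.6424*j^5 - 4.4892*j^4 - 4.5522*j^3 - 1.0779*j^2 + 0.7532*j + 1.1925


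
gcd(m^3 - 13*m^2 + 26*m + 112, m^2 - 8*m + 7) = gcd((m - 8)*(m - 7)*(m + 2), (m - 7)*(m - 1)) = m - 7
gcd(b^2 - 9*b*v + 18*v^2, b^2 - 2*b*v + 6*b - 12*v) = 1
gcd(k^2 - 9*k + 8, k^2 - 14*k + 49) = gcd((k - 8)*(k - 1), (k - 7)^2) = 1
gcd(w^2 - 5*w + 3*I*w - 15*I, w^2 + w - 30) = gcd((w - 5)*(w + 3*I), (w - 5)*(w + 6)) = w - 5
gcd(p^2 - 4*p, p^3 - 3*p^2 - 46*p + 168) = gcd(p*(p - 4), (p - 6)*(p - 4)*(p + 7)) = p - 4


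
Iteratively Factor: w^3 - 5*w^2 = (w)*(w^2 - 5*w) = w*(w - 5)*(w)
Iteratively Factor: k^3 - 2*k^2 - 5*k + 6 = (k + 2)*(k^2 - 4*k + 3) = (k - 1)*(k + 2)*(k - 3)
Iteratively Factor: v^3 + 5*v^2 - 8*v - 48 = (v + 4)*(v^2 + v - 12) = (v + 4)^2*(v - 3)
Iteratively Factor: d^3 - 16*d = (d - 4)*(d^2 + 4*d) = (d - 4)*(d + 4)*(d)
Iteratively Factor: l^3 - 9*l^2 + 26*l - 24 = (l - 2)*(l^2 - 7*l + 12) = (l - 3)*(l - 2)*(l - 4)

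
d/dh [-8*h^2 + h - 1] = 1 - 16*h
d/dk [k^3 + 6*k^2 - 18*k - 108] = 3*k^2 + 12*k - 18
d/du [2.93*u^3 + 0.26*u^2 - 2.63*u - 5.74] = 8.79*u^2 + 0.52*u - 2.63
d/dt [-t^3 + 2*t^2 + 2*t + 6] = -3*t^2 + 4*t + 2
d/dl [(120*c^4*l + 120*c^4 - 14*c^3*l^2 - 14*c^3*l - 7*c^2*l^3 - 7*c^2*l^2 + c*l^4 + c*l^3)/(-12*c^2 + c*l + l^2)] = c*(-90*c^3 + 66*c^2*l + 3*c^2 - 20*c*l^2 - 6*c*l + 2*l^3 + l^2)/(9*c^2 - 6*c*l + l^2)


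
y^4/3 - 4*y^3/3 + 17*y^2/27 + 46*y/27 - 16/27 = (y/3 + 1/3)*(y - 8/3)*(y - 2)*(y - 1/3)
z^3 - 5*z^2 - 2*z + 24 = (z - 4)*(z - 3)*(z + 2)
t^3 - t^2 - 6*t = t*(t - 3)*(t + 2)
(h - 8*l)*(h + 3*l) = h^2 - 5*h*l - 24*l^2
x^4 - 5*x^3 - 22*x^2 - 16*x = x*(x - 8)*(x + 1)*(x + 2)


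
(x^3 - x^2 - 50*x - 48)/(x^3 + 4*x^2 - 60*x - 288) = (x + 1)/(x + 6)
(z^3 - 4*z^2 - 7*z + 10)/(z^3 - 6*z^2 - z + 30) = (z - 1)/(z - 3)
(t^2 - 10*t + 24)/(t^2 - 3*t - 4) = (t - 6)/(t + 1)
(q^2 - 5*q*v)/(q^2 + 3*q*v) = (q - 5*v)/(q + 3*v)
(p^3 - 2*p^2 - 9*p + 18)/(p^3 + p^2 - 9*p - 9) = (p - 2)/(p + 1)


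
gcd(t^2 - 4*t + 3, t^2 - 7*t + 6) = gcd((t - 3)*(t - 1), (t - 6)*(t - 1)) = t - 1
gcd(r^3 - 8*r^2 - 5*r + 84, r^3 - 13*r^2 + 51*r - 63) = r - 7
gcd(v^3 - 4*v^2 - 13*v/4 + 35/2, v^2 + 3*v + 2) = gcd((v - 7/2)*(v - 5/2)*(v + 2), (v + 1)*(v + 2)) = v + 2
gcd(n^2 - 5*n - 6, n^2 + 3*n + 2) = n + 1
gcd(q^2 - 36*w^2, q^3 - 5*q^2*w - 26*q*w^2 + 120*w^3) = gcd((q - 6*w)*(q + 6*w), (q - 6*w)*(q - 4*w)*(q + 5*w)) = q - 6*w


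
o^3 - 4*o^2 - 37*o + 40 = (o - 8)*(o - 1)*(o + 5)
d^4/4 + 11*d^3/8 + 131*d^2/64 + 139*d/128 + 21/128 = (d/4 + 1/4)*(d + 1/4)*(d + 3/4)*(d + 7/2)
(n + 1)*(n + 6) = n^2 + 7*n + 6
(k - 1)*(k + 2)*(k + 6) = k^3 + 7*k^2 + 4*k - 12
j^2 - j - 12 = (j - 4)*(j + 3)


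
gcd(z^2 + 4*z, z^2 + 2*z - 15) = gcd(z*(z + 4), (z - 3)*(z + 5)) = 1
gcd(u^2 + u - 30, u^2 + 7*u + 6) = u + 6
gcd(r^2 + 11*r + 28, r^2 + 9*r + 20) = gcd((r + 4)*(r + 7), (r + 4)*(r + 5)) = r + 4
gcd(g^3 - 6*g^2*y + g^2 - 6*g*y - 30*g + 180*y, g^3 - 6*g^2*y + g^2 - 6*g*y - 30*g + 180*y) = -g^3 + 6*g^2*y - g^2 + 6*g*y + 30*g - 180*y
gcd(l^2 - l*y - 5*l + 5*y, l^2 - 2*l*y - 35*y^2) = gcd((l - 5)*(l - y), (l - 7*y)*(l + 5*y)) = 1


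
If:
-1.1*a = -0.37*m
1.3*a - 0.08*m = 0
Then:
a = 0.00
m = 0.00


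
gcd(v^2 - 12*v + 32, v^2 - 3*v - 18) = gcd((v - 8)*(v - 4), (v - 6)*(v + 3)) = 1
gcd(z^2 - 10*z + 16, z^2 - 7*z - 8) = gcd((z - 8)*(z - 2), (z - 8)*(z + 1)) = z - 8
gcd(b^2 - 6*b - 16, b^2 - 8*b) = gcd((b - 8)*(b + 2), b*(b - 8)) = b - 8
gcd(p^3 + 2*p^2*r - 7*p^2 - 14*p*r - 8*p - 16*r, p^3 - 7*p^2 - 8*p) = p^2 - 7*p - 8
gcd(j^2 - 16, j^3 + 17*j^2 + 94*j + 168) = j + 4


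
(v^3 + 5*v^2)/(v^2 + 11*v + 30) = v^2/(v + 6)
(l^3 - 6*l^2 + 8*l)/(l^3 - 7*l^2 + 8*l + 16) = l*(l - 2)/(l^2 - 3*l - 4)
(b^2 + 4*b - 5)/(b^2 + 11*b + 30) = (b - 1)/(b + 6)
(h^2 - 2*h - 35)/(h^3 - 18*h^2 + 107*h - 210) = (h + 5)/(h^2 - 11*h + 30)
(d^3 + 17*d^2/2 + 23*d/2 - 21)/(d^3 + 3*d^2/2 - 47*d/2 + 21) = (2*d + 7)/(2*d - 7)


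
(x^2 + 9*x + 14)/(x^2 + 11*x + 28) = (x + 2)/(x + 4)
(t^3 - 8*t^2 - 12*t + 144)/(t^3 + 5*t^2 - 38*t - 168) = (t - 6)/(t + 7)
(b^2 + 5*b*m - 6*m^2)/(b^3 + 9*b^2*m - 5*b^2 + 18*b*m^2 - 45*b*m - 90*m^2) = (b - m)/(b^2 + 3*b*m - 5*b - 15*m)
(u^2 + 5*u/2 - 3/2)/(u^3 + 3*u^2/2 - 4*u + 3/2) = 1/(u - 1)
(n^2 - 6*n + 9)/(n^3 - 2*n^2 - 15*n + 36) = 1/(n + 4)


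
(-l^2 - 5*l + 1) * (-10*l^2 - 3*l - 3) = 10*l^4 + 53*l^3 + 8*l^2 + 12*l - 3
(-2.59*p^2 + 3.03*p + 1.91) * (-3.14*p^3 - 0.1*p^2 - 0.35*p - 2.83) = 8.1326*p^5 - 9.2552*p^4 - 5.3939*p^3 + 6.0782*p^2 - 9.2434*p - 5.4053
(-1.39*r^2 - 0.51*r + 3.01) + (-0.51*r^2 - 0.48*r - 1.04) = -1.9*r^2 - 0.99*r + 1.97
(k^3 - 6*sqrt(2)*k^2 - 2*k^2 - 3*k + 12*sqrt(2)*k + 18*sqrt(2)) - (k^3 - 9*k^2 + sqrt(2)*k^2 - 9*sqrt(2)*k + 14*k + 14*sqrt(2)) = -7*sqrt(2)*k^2 + 7*k^2 - 17*k + 21*sqrt(2)*k + 4*sqrt(2)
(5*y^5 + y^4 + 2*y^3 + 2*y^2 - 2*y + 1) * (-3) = -15*y^5 - 3*y^4 - 6*y^3 - 6*y^2 + 6*y - 3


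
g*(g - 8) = g^2 - 8*g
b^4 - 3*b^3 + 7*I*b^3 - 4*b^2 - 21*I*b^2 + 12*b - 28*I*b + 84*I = (b - 3)*(b - 2)*(b + 2)*(b + 7*I)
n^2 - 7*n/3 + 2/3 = (n - 2)*(n - 1/3)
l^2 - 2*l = l*(l - 2)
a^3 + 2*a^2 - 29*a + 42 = (a - 3)*(a - 2)*(a + 7)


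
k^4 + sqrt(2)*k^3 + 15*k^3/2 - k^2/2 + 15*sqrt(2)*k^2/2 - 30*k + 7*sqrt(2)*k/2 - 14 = (k + 1/2)*(k + 7)*(k - sqrt(2))*(k + 2*sqrt(2))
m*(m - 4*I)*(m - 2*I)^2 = m^4 - 8*I*m^3 - 20*m^2 + 16*I*m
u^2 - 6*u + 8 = (u - 4)*(u - 2)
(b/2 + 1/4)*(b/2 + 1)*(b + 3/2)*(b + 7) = b^4/4 + 11*b^3/4 + 131*b^2/16 + 139*b/16 + 21/8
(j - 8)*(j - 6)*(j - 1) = j^3 - 15*j^2 + 62*j - 48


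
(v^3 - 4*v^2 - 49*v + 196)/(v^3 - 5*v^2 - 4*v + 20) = (v^3 - 4*v^2 - 49*v + 196)/(v^3 - 5*v^2 - 4*v + 20)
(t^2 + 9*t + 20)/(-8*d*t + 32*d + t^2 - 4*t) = (t^2 + 9*t + 20)/(-8*d*t + 32*d + t^2 - 4*t)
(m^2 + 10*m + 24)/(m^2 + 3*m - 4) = (m + 6)/(m - 1)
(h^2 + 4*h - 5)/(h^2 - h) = (h + 5)/h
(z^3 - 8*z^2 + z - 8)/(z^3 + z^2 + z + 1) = (z - 8)/(z + 1)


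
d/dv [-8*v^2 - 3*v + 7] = -16*v - 3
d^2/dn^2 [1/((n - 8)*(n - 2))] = 2*((n - 8)^2 + (n - 8)*(n - 2) + (n - 2)^2)/((n - 8)^3*(n - 2)^3)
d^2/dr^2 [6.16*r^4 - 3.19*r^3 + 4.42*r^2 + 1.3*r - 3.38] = 73.92*r^2 - 19.14*r + 8.84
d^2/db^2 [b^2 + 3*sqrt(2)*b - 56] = 2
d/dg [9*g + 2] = 9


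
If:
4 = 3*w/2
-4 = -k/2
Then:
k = 8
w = 8/3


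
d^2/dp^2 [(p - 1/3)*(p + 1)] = 2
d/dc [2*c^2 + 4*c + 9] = 4*c + 4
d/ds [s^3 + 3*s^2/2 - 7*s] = 3*s^2 + 3*s - 7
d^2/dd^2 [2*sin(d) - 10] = -2*sin(d)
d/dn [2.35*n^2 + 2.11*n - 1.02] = 4.7*n + 2.11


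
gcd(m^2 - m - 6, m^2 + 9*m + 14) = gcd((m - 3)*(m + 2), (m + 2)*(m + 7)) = m + 2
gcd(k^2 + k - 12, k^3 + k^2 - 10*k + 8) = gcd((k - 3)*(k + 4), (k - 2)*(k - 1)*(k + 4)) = k + 4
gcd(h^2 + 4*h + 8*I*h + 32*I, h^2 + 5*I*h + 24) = h + 8*I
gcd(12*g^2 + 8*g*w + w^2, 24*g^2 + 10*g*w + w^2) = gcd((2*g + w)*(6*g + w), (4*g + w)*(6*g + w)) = 6*g + w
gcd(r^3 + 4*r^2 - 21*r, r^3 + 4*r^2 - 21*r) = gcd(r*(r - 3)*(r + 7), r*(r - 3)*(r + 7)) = r^3 + 4*r^2 - 21*r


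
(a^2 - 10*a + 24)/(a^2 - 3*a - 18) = (a - 4)/(a + 3)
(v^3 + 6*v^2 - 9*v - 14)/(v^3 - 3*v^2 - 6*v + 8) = (v^3 + 6*v^2 - 9*v - 14)/(v^3 - 3*v^2 - 6*v + 8)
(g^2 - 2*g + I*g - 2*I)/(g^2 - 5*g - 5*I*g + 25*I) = (g^2 + g*(-2 + I) - 2*I)/(g^2 - 5*g*(1 + I) + 25*I)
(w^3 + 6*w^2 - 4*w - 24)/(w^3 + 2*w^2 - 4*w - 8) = (w + 6)/(w + 2)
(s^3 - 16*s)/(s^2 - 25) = s*(s^2 - 16)/(s^2 - 25)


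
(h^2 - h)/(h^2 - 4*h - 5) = h*(1 - h)/(-h^2 + 4*h + 5)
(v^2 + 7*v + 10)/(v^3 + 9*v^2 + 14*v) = (v + 5)/(v*(v + 7))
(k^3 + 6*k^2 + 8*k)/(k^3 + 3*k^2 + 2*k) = (k + 4)/(k + 1)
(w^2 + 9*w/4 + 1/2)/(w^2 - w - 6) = (w + 1/4)/(w - 3)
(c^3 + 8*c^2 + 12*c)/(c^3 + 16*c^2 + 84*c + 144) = c*(c + 2)/(c^2 + 10*c + 24)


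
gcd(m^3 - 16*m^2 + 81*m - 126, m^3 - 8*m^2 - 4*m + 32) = 1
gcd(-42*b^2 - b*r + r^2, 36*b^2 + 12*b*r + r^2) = 6*b + r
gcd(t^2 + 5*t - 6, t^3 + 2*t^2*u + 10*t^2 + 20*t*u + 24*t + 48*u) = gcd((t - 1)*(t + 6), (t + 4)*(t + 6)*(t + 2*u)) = t + 6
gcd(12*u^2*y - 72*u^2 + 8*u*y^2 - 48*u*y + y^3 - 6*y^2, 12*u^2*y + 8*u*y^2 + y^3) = 12*u^2 + 8*u*y + y^2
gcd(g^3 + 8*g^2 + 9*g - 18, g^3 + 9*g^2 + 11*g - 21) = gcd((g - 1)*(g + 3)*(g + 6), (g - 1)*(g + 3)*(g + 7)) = g^2 + 2*g - 3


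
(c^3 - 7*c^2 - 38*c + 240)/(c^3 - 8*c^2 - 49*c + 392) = (c^2 + c - 30)/(c^2 - 49)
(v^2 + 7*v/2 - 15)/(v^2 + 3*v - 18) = (v - 5/2)/(v - 3)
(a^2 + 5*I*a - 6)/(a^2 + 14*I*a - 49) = (a^2 + 5*I*a - 6)/(a^2 + 14*I*a - 49)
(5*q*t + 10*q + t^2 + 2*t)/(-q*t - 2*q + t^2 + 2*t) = (-5*q - t)/(q - t)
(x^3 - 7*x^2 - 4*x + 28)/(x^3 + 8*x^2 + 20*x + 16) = (x^2 - 9*x + 14)/(x^2 + 6*x + 8)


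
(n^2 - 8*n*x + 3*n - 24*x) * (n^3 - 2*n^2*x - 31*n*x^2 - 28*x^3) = n^5 - 10*n^4*x + 3*n^4 - 15*n^3*x^2 - 30*n^3*x + 220*n^2*x^3 - 45*n^2*x^2 + 224*n*x^4 + 660*n*x^3 + 672*x^4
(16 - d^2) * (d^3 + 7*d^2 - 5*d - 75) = -d^5 - 7*d^4 + 21*d^3 + 187*d^2 - 80*d - 1200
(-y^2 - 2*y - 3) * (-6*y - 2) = 6*y^3 + 14*y^2 + 22*y + 6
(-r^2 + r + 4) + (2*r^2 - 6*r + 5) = r^2 - 5*r + 9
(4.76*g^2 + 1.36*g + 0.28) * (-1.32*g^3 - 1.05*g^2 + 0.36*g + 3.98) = -6.2832*g^5 - 6.7932*g^4 - 0.0840000000000003*g^3 + 19.1404*g^2 + 5.5136*g + 1.1144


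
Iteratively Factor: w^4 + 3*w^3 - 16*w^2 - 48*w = (w + 3)*(w^3 - 16*w) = (w - 4)*(w + 3)*(w^2 + 4*w) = w*(w - 4)*(w + 3)*(w + 4)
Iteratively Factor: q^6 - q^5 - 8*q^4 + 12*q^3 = (q + 3)*(q^5 - 4*q^4 + 4*q^3) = (q - 2)*(q + 3)*(q^4 - 2*q^3) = q*(q - 2)*(q + 3)*(q^3 - 2*q^2) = q^2*(q - 2)*(q + 3)*(q^2 - 2*q) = q^3*(q - 2)*(q + 3)*(q - 2)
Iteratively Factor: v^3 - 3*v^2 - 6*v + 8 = (v - 4)*(v^2 + v - 2) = (v - 4)*(v + 2)*(v - 1)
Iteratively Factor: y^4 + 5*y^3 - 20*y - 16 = (y + 2)*(y^3 + 3*y^2 - 6*y - 8) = (y - 2)*(y + 2)*(y^2 + 5*y + 4) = (y - 2)*(y + 1)*(y + 2)*(y + 4)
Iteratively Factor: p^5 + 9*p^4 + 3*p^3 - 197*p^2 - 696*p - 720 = (p + 3)*(p^4 + 6*p^3 - 15*p^2 - 152*p - 240) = (p + 3)*(p + 4)*(p^3 + 2*p^2 - 23*p - 60) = (p + 3)^2*(p + 4)*(p^2 - p - 20) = (p + 3)^2*(p + 4)^2*(p - 5)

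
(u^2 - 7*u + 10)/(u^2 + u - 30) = (u - 2)/(u + 6)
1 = 1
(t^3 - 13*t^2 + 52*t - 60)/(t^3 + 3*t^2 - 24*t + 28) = (t^2 - 11*t + 30)/(t^2 + 5*t - 14)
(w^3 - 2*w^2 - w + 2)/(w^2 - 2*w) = w - 1/w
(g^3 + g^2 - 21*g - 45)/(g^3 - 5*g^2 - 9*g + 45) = (g + 3)/(g - 3)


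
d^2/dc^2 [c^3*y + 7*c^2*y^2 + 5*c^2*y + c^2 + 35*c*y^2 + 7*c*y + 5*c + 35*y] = 6*c*y + 14*y^2 + 10*y + 2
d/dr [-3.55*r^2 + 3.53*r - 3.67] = 3.53 - 7.1*r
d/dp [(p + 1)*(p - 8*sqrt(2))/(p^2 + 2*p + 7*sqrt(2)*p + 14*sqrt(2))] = (p^2 + 15*sqrt(2)*p^2 + 44*sqrt(2)*p - 112 + 30*sqrt(2))/(p^4 + 4*p^3 + 14*sqrt(2)*p^3 + 56*sqrt(2)*p^2 + 102*p^2 + 56*sqrt(2)*p + 392*p + 392)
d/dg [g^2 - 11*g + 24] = 2*g - 11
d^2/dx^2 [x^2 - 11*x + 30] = 2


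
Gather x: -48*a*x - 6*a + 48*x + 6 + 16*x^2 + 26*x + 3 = -6*a + 16*x^2 + x*(74 - 48*a) + 9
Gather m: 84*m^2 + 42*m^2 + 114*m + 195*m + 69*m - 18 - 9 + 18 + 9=126*m^2 + 378*m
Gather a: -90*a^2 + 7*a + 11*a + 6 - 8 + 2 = -90*a^2 + 18*a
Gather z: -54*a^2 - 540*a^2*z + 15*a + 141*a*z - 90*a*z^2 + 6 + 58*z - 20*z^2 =-54*a^2 + 15*a + z^2*(-90*a - 20) + z*(-540*a^2 + 141*a + 58) + 6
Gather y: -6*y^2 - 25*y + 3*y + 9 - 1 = -6*y^2 - 22*y + 8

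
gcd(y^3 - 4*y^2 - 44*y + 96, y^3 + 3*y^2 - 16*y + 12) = y^2 + 4*y - 12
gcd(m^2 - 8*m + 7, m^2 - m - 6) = 1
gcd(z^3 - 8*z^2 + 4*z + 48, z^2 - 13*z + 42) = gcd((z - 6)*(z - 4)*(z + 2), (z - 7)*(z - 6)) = z - 6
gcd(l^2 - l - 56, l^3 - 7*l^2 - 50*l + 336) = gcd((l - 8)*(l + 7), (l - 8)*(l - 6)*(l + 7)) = l^2 - l - 56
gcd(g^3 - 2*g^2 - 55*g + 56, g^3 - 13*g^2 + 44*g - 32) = g^2 - 9*g + 8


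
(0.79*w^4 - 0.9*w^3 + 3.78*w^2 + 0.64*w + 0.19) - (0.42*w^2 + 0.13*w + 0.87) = 0.79*w^4 - 0.9*w^3 + 3.36*w^2 + 0.51*w - 0.68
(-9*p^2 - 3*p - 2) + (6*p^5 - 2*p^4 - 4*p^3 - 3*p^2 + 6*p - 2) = 6*p^5 - 2*p^4 - 4*p^3 - 12*p^2 + 3*p - 4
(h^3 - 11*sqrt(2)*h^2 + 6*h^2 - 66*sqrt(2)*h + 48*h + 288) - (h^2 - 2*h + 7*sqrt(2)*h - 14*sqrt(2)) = h^3 - 11*sqrt(2)*h^2 + 5*h^2 - 73*sqrt(2)*h + 50*h + 14*sqrt(2) + 288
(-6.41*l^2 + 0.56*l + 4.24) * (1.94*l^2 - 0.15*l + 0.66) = -12.4354*l^4 + 2.0479*l^3 + 3.911*l^2 - 0.2664*l + 2.7984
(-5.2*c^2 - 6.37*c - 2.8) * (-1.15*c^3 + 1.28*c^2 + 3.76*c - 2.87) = 5.98*c^5 + 0.669499999999999*c^4 - 24.4856*c^3 - 12.6112*c^2 + 7.7539*c + 8.036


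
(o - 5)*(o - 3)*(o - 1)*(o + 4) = o^4 - 5*o^3 - 13*o^2 + 77*o - 60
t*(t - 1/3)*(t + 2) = t^3 + 5*t^2/3 - 2*t/3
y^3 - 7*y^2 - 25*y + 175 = (y - 7)*(y - 5)*(y + 5)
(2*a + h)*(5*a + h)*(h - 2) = 10*a^2*h - 20*a^2 + 7*a*h^2 - 14*a*h + h^3 - 2*h^2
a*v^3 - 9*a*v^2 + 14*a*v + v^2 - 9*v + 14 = (v - 7)*(v - 2)*(a*v + 1)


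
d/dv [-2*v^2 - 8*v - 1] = -4*v - 8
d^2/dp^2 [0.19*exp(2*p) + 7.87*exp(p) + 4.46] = (0.76*exp(p) + 7.87)*exp(p)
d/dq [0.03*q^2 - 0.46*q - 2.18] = 0.06*q - 0.46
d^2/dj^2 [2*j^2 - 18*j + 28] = 4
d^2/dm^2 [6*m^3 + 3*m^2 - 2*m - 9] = 36*m + 6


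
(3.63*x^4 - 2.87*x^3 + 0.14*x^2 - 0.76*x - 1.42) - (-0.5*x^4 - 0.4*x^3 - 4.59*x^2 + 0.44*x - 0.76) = 4.13*x^4 - 2.47*x^3 + 4.73*x^2 - 1.2*x - 0.66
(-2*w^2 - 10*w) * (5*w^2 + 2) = -10*w^4 - 50*w^3 - 4*w^2 - 20*w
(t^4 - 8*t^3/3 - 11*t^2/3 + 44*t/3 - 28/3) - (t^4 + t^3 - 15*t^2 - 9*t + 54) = -11*t^3/3 + 34*t^2/3 + 71*t/3 - 190/3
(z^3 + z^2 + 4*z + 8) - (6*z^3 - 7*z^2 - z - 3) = -5*z^3 + 8*z^2 + 5*z + 11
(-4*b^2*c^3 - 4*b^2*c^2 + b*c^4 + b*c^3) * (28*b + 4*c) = -112*b^3*c^3 - 112*b^3*c^2 + 12*b^2*c^4 + 12*b^2*c^3 + 4*b*c^5 + 4*b*c^4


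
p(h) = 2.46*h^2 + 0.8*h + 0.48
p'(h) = 4.92*h + 0.8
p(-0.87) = 1.65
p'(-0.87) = -3.48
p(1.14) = 4.59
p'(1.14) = 6.41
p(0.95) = 3.46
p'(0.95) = 5.47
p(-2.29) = 11.55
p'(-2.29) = -10.47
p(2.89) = 23.34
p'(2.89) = 15.02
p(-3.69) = 31.02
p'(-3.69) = -17.35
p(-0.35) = 0.50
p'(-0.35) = -0.92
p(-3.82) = 33.32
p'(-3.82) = -17.99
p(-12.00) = 345.12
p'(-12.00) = -58.24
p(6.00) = 93.84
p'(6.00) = 30.32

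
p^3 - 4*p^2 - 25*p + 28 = (p - 7)*(p - 1)*(p + 4)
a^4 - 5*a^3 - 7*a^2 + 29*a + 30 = (a - 5)*(a - 3)*(a + 1)*(a + 2)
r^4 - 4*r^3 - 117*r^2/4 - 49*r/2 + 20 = (r - 8)*(r - 1/2)*(r + 2)*(r + 5/2)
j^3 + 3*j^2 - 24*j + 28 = (j - 2)^2*(j + 7)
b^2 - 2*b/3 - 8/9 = (b - 4/3)*(b + 2/3)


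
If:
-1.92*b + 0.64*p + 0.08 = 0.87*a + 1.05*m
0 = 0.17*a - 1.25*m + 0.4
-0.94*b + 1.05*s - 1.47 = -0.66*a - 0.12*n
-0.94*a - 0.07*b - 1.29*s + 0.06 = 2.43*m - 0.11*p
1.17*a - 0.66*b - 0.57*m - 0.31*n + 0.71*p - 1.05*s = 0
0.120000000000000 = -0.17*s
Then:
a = -33.25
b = -141.12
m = -4.20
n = -904.15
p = -475.58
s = -0.71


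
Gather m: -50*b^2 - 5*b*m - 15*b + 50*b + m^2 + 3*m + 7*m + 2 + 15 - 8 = -50*b^2 + 35*b + m^2 + m*(10 - 5*b) + 9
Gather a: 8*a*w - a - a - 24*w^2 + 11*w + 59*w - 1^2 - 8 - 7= a*(8*w - 2) - 24*w^2 + 70*w - 16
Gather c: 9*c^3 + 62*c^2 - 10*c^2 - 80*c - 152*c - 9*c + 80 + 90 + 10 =9*c^3 + 52*c^2 - 241*c + 180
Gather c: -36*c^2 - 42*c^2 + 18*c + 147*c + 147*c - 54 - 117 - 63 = -78*c^2 + 312*c - 234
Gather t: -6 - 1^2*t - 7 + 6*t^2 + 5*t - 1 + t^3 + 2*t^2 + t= t^3 + 8*t^2 + 5*t - 14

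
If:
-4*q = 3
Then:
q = -3/4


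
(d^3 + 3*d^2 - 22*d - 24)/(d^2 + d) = d + 2 - 24/d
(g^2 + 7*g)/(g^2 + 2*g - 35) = g/(g - 5)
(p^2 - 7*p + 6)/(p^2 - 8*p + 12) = (p - 1)/(p - 2)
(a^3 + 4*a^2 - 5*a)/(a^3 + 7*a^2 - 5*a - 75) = a*(a - 1)/(a^2 + 2*a - 15)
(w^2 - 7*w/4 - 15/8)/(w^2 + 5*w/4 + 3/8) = (2*w - 5)/(2*w + 1)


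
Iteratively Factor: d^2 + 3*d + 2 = (d + 1)*(d + 2)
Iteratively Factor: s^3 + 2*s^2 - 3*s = (s)*(s^2 + 2*s - 3) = s*(s + 3)*(s - 1)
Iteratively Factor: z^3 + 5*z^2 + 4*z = (z)*(z^2 + 5*z + 4) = z*(z + 1)*(z + 4)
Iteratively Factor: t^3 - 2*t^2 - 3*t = (t - 3)*(t^2 + t) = (t - 3)*(t + 1)*(t)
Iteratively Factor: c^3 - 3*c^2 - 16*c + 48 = (c - 3)*(c^2 - 16) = (c - 3)*(c + 4)*(c - 4)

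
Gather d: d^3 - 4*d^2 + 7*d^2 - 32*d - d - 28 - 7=d^3 + 3*d^2 - 33*d - 35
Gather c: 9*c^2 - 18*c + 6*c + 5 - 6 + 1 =9*c^2 - 12*c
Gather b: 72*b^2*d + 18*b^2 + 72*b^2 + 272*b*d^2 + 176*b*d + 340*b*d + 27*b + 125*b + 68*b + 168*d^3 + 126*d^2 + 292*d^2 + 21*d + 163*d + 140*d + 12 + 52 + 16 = b^2*(72*d + 90) + b*(272*d^2 + 516*d + 220) + 168*d^3 + 418*d^2 + 324*d + 80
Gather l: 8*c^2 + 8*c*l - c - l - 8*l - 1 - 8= 8*c^2 - c + l*(8*c - 9) - 9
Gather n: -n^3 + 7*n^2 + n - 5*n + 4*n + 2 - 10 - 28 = -n^3 + 7*n^2 - 36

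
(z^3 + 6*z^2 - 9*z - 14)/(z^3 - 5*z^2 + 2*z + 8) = (z + 7)/(z - 4)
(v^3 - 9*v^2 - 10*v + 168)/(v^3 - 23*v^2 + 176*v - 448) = (v^2 - 2*v - 24)/(v^2 - 16*v + 64)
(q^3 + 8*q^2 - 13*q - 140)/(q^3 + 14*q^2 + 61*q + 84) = (q^2 + q - 20)/(q^2 + 7*q + 12)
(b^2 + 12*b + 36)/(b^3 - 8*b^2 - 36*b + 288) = (b + 6)/(b^2 - 14*b + 48)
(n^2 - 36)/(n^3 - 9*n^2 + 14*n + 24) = (n + 6)/(n^2 - 3*n - 4)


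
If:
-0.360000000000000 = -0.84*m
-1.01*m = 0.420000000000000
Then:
No Solution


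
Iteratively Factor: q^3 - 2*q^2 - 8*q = (q)*(q^2 - 2*q - 8) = q*(q - 4)*(q + 2)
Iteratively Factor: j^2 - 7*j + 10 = (j - 2)*(j - 5)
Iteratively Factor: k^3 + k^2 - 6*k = (k - 2)*(k^2 + 3*k) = (k - 2)*(k + 3)*(k)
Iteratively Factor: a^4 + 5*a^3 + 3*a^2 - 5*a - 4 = (a + 4)*(a^3 + a^2 - a - 1) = (a + 1)*(a + 4)*(a^2 - 1) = (a + 1)^2*(a + 4)*(a - 1)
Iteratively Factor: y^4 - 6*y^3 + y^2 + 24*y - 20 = (y - 1)*(y^3 - 5*y^2 - 4*y + 20) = (y - 1)*(y + 2)*(y^2 - 7*y + 10) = (y - 2)*(y - 1)*(y + 2)*(y - 5)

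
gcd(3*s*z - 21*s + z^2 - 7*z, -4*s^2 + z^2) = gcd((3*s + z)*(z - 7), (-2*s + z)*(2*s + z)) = 1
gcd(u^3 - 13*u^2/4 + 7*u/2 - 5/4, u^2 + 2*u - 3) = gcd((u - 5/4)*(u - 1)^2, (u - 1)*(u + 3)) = u - 1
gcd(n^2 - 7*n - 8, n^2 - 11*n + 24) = n - 8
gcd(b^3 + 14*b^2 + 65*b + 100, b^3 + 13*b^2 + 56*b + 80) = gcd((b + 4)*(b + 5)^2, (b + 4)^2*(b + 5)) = b^2 + 9*b + 20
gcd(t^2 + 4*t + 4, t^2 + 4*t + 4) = t^2 + 4*t + 4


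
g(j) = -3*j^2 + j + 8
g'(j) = 1 - 6*j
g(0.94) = 6.29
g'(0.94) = -4.64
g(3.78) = -31.09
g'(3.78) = -21.68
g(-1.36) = 1.09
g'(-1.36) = 9.16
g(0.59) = 7.55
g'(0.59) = -2.54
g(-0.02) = 7.98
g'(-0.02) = 1.12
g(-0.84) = 5.04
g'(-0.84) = 6.04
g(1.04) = 5.80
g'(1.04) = -5.24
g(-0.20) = 7.68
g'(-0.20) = 2.20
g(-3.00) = -22.00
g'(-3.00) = 19.00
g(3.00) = -16.00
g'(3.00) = -17.00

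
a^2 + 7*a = a*(a + 7)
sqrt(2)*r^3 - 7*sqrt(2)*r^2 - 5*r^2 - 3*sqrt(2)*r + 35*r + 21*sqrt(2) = (r - 7)*(r - 3*sqrt(2))*(sqrt(2)*r + 1)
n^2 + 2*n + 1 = (n + 1)^2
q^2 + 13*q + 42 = (q + 6)*(q + 7)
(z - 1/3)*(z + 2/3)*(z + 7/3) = z^3 + 8*z^2/3 + 5*z/9 - 14/27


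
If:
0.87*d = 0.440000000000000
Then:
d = 0.51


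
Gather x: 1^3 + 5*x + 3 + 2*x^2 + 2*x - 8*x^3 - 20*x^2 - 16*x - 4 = -8*x^3 - 18*x^2 - 9*x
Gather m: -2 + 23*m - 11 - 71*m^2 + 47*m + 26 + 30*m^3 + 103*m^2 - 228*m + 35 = 30*m^3 + 32*m^2 - 158*m + 48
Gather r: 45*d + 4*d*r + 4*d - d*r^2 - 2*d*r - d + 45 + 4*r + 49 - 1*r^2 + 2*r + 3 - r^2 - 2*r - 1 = 48*d + r^2*(-d - 2) + r*(2*d + 4) + 96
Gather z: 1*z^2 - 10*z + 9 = z^2 - 10*z + 9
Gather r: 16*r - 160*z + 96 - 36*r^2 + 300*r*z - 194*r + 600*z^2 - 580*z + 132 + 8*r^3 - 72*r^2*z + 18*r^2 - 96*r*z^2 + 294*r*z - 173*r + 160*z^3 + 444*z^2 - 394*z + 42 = 8*r^3 + r^2*(-72*z - 18) + r*(-96*z^2 + 594*z - 351) + 160*z^3 + 1044*z^2 - 1134*z + 270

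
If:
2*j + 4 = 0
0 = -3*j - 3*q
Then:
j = -2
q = 2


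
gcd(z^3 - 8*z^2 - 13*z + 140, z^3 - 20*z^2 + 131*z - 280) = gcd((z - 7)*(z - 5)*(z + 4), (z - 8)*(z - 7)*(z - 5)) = z^2 - 12*z + 35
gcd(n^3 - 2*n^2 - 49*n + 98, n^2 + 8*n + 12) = 1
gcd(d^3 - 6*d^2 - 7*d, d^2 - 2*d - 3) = d + 1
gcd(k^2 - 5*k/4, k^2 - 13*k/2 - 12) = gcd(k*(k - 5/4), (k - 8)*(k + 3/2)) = 1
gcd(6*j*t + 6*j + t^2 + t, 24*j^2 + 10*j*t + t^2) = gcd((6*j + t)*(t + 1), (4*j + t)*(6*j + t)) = 6*j + t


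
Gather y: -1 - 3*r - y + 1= -3*r - y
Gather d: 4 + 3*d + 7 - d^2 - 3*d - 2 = 9 - d^2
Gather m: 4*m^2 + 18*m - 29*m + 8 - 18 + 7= 4*m^2 - 11*m - 3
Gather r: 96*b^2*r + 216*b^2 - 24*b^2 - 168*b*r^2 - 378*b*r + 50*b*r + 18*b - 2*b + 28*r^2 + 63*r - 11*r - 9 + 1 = 192*b^2 + 16*b + r^2*(28 - 168*b) + r*(96*b^2 - 328*b + 52) - 8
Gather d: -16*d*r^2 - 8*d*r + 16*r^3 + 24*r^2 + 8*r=d*(-16*r^2 - 8*r) + 16*r^3 + 24*r^2 + 8*r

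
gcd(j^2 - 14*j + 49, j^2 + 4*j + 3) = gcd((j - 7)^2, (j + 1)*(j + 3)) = 1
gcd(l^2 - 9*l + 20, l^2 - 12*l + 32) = l - 4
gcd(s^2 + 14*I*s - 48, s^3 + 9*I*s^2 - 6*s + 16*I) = s + 8*I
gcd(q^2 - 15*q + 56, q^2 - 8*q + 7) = q - 7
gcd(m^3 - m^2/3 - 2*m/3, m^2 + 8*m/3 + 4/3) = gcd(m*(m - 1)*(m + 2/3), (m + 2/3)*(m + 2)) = m + 2/3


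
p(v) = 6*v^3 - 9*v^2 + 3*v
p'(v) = 18*v^2 - 18*v + 3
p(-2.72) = -195.49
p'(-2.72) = 185.13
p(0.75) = -0.28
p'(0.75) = -0.38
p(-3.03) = -258.63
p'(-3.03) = 222.80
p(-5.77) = -1469.55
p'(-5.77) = 706.13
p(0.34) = 0.22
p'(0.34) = -1.04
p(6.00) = 990.00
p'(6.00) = 543.00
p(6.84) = 1519.53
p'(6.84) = 722.02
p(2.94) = 83.50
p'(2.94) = 105.66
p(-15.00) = -22320.00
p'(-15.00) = 4323.00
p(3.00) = 90.00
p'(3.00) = 111.00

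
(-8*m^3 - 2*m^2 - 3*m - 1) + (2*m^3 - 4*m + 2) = -6*m^3 - 2*m^2 - 7*m + 1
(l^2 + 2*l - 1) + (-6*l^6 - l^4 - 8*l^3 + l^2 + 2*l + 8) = -6*l^6 - l^4 - 8*l^3 + 2*l^2 + 4*l + 7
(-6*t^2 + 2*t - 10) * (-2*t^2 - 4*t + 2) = 12*t^4 + 20*t^3 + 44*t - 20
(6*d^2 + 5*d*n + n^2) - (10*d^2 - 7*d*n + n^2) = -4*d^2 + 12*d*n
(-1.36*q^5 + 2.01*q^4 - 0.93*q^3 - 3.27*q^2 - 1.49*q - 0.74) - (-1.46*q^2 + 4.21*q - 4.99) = -1.36*q^5 + 2.01*q^4 - 0.93*q^3 - 1.81*q^2 - 5.7*q + 4.25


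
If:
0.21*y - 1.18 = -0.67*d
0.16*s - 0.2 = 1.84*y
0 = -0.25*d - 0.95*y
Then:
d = 1.92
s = -4.56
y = -0.51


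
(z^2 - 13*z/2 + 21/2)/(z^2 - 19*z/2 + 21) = (z - 3)/(z - 6)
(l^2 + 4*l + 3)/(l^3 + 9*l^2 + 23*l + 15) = 1/(l + 5)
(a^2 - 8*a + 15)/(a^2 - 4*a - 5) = (a - 3)/(a + 1)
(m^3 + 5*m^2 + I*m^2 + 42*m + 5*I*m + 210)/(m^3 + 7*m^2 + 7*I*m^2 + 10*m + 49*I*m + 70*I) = (m - 6*I)/(m + 2)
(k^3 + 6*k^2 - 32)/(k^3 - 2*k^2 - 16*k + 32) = (k + 4)/(k - 4)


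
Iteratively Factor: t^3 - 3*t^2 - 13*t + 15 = (t - 5)*(t^2 + 2*t - 3) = (t - 5)*(t - 1)*(t + 3)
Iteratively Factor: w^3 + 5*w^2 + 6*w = (w + 2)*(w^2 + 3*w) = w*(w + 2)*(w + 3)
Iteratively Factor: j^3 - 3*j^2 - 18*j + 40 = (j - 5)*(j^2 + 2*j - 8) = (j - 5)*(j - 2)*(j + 4)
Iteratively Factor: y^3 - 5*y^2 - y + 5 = (y - 1)*(y^2 - 4*y - 5) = (y - 1)*(y + 1)*(y - 5)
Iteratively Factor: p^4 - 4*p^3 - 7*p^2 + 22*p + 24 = (p - 4)*(p^3 - 7*p - 6) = (p - 4)*(p + 1)*(p^2 - p - 6) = (p - 4)*(p + 1)*(p + 2)*(p - 3)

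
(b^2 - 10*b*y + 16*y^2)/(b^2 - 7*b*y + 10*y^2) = (-b + 8*y)/(-b + 5*y)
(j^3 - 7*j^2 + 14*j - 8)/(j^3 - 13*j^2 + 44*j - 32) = (j - 2)/(j - 8)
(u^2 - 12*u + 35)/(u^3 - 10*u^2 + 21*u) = (u - 5)/(u*(u - 3))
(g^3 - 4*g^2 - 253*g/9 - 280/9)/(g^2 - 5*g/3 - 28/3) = (3*g^2 - 19*g - 40)/(3*(g - 4))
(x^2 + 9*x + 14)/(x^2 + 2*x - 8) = (x^2 + 9*x + 14)/(x^2 + 2*x - 8)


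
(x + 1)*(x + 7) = x^2 + 8*x + 7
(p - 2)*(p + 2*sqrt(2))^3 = p^4 - 2*p^3 + 6*sqrt(2)*p^3 - 12*sqrt(2)*p^2 + 24*p^2 - 48*p + 16*sqrt(2)*p - 32*sqrt(2)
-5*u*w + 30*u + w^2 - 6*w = (-5*u + w)*(w - 6)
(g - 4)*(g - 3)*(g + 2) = g^3 - 5*g^2 - 2*g + 24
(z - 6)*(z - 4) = z^2 - 10*z + 24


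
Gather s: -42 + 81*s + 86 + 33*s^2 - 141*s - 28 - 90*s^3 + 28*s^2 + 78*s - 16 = -90*s^3 + 61*s^2 + 18*s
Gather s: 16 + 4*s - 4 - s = 3*s + 12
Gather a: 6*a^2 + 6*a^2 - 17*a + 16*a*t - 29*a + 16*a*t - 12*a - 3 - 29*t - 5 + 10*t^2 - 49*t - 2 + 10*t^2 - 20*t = 12*a^2 + a*(32*t - 58) + 20*t^2 - 98*t - 10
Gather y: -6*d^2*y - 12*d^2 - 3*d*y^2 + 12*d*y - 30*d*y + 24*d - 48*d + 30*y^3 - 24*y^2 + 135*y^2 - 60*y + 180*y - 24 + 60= -12*d^2 - 24*d + 30*y^3 + y^2*(111 - 3*d) + y*(-6*d^2 - 18*d + 120) + 36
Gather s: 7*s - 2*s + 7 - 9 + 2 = 5*s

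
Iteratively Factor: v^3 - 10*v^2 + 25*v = (v - 5)*(v^2 - 5*v) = (v - 5)^2*(v)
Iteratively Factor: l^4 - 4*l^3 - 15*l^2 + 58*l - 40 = (l + 4)*(l^3 - 8*l^2 + 17*l - 10) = (l - 2)*(l + 4)*(l^2 - 6*l + 5) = (l - 5)*(l - 2)*(l + 4)*(l - 1)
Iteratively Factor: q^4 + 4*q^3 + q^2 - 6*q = (q - 1)*(q^3 + 5*q^2 + 6*q) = q*(q - 1)*(q^2 + 5*q + 6) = q*(q - 1)*(q + 2)*(q + 3)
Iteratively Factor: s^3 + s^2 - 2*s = (s)*(s^2 + s - 2) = s*(s + 2)*(s - 1)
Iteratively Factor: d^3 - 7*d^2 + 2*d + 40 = (d + 2)*(d^2 - 9*d + 20) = (d - 4)*(d + 2)*(d - 5)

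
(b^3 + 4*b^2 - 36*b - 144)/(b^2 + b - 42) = (b^2 + 10*b + 24)/(b + 7)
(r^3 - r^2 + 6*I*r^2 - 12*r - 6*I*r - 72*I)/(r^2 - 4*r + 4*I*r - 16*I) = (r^2 + r*(3 + 6*I) + 18*I)/(r + 4*I)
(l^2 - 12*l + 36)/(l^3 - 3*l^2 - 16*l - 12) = (l - 6)/(l^2 + 3*l + 2)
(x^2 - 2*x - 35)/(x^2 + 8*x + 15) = (x - 7)/(x + 3)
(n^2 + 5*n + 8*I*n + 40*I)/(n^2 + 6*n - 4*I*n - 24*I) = (n^2 + n*(5 + 8*I) + 40*I)/(n^2 + n*(6 - 4*I) - 24*I)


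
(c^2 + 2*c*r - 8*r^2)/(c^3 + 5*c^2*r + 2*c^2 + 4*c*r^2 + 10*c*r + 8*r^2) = (c - 2*r)/(c^2 + c*r + 2*c + 2*r)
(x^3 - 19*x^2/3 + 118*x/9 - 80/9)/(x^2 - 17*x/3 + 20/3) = (3*x^2 - 14*x + 16)/(3*(x - 4))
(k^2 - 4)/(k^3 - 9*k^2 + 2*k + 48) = (k - 2)/(k^2 - 11*k + 24)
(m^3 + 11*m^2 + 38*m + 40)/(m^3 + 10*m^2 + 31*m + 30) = (m + 4)/(m + 3)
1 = 1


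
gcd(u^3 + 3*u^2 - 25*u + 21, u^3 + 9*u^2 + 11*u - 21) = u^2 + 6*u - 7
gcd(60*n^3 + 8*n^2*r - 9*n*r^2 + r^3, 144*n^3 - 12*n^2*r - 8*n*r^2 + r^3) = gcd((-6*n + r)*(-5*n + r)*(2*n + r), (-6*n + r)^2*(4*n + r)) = -6*n + r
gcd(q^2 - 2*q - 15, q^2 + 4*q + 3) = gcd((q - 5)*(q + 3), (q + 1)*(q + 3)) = q + 3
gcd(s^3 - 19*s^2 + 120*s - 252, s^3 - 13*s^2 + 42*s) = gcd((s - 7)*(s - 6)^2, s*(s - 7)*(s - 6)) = s^2 - 13*s + 42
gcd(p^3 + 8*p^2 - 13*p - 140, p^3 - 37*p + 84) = p^2 + 3*p - 28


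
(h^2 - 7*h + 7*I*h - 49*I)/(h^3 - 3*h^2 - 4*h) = (h^2 + 7*h*(-1 + I) - 49*I)/(h*(h^2 - 3*h - 4))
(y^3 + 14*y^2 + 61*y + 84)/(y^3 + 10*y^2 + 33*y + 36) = (y + 7)/(y + 3)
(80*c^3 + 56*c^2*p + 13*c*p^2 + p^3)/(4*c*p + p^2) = 20*c^2/p + 9*c + p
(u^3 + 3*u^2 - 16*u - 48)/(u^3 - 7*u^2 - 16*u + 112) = (u + 3)/(u - 7)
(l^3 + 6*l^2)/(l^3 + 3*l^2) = (l + 6)/(l + 3)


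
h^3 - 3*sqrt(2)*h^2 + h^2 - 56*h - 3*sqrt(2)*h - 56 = (h + 1)*(h - 7*sqrt(2))*(h + 4*sqrt(2))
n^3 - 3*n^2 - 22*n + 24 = (n - 6)*(n - 1)*(n + 4)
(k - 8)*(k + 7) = k^2 - k - 56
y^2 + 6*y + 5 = (y + 1)*(y + 5)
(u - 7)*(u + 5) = u^2 - 2*u - 35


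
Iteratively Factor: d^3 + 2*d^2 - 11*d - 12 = (d + 1)*(d^2 + d - 12) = (d + 1)*(d + 4)*(d - 3)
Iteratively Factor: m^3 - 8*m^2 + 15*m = (m)*(m^2 - 8*m + 15) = m*(m - 5)*(m - 3)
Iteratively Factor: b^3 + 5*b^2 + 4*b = (b + 1)*(b^2 + 4*b) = b*(b + 1)*(b + 4)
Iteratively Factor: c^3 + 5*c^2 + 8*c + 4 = (c + 1)*(c^2 + 4*c + 4) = (c + 1)*(c + 2)*(c + 2)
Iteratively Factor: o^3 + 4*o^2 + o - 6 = (o + 3)*(o^2 + o - 2) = (o + 2)*(o + 3)*(o - 1)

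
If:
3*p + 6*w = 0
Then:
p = -2*w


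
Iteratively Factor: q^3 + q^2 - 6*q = (q + 3)*(q^2 - 2*q) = q*(q + 3)*(q - 2)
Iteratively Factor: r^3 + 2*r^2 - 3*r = (r + 3)*(r^2 - r) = r*(r + 3)*(r - 1)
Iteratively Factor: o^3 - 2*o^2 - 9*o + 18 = (o - 3)*(o^2 + o - 6) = (o - 3)*(o + 3)*(o - 2)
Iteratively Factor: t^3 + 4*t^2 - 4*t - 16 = (t + 4)*(t^2 - 4) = (t - 2)*(t + 4)*(t + 2)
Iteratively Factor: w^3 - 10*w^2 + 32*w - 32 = (w - 4)*(w^2 - 6*w + 8) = (w - 4)^2*(w - 2)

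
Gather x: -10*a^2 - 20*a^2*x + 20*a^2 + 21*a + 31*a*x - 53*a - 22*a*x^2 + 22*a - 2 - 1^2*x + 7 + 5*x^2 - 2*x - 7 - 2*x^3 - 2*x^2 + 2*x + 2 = 10*a^2 - 10*a - 2*x^3 + x^2*(3 - 22*a) + x*(-20*a^2 + 31*a - 1)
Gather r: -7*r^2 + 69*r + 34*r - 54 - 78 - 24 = -7*r^2 + 103*r - 156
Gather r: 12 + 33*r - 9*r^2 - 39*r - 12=-9*r^2 - 6*r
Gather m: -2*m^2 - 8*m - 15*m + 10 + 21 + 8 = -2*m^2 - 23*m + 39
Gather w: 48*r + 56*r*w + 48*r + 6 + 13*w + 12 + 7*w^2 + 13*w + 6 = 96*r + 7*w^2 + w*(56*r + 26) + 24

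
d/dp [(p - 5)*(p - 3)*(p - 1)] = 3*p^2 - 18*p + 23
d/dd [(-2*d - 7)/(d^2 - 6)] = 2*(d^2 + 7*d + 6)/(d^4 - 12*d^2 + 36)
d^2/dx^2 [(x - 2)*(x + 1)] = 2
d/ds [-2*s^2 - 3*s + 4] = -4*s - 3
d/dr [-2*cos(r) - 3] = 2*sin(r)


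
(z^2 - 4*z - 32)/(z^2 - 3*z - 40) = (z + 4)/(z + 5)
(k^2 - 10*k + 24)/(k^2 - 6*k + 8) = (k - 6)/(k - 2)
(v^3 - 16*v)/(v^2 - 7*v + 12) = v*(v + 4)/(v - 3)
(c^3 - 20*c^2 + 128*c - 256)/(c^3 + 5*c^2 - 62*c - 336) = (c^2 - 12*c + 32)/(c^2 + 13*c + 42)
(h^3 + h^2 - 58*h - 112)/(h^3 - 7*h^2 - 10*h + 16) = (h + 7)/(h - 1)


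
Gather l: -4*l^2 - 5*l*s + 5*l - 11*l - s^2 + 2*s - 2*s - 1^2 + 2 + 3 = -4*l^2 + l*(-5*s - 6) - s^2 + 4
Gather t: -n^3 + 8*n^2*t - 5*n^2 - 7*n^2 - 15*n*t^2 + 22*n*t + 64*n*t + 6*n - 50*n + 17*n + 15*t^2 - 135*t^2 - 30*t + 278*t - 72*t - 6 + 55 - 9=-n^3 - 12*n^2 - 27*n + t^2*(-15*n - 120) + t*(8*n^2 + 86*n + 176) + 40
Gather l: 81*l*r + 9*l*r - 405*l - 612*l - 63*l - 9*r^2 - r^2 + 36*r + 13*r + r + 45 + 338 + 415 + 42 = l*(90*r - 1080) - 10*r^2 + 50*r + 840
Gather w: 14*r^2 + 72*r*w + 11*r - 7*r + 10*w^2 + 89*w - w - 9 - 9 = 14*r^2 + 4*r + 10*w^2 + w*(72*r + 88) - 18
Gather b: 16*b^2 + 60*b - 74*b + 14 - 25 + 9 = 16*b^2 - 14*b - 2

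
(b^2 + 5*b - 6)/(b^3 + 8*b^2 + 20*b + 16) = (b^2 + 5*b - 6)/(b^3 + 8*b^2 + 20*b + 16)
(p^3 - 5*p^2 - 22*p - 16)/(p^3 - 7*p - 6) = (p - 8)/(p - 3)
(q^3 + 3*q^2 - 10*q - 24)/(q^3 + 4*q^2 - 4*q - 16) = (q - 3)/(q - 2)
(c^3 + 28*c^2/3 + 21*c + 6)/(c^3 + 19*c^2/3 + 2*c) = (c + 3)/c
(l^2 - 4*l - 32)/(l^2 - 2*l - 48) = (l + 4)/(l + 6)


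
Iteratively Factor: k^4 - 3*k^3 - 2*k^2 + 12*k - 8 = (k + 2)*(k^3 - 5*k^2 + 8*k - 4) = (k - 2)*(k + 2)*(k^2 - 3*k + 2) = (k - 2)*(k - 1)*(k + 2)*(k - 2)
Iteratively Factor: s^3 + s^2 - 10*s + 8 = (s + 4)*(s^2 - 3*s + 2) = (s - 2)*(s + 4)*(s - 1)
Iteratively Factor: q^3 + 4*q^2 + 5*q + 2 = (q + 1)*(q^2 + 3*q + 2) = (q + 1)^2*(q + 2)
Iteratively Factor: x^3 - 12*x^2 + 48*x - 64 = (x - 4)*(x^2 - 8*x + 16) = (x - 4)^2*(x - 4)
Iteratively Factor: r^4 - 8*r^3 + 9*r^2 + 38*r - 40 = (r + 2)*(r^3 - 10*r^2 + 29*r - 20) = (r - 4)*(r + 2)*(r^2 - 6*r + 5) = (r - 5)*(r - 4)*(r + 2)*(r - 1)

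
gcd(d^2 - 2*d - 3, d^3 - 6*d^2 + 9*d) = d - 3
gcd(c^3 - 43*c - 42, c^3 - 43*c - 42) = c^3 - 43*c - 42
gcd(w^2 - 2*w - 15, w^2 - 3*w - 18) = w + 3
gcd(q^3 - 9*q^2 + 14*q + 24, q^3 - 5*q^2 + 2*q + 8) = q^2 - 3*q - 4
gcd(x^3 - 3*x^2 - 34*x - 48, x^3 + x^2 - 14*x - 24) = x^2 + 5*x + 6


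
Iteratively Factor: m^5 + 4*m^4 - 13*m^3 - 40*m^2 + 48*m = (m)*(m^4 + 4*m^3 - 13*m^2 - 40*m + 48) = m*(m - 1)*(m^3 + 5*m^2 - 8*m - 48) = m*(m - 1)*(m + 4)*(m^2 + m - 12) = m*(m - 3)*(m - 1)*(m + 4)*(m + 4)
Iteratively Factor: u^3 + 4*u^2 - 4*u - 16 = (u + 2)*(u^2 + 2*u - 8) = (u - 2)*(u + 2)*(u + 4)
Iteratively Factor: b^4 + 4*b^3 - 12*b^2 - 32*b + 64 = (b + 4)*(b^3 - 12*b + 16) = (b + 4)^2*(b^2 - 4*b + 4) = (b - 2)*(b + 4)^2*(b - 2)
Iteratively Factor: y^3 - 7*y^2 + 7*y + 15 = (y - 5)*(y^2 - 2*y - 3) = (y - 5)*(y + 1)*(y - 3)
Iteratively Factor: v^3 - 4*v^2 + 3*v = (v)*(v^2 - 4*v + 3) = v*(v - 3)*(v - 1)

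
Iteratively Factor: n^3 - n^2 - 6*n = (n + 2)*(n^2 - 3*n) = n*(n + 2)*(n - 3)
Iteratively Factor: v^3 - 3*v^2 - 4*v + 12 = (v - 2)*(v^2 - v - 6) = (v - 2)*(v + 2)*(v - 3)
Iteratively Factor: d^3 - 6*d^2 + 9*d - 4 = (d - 1)*(d^2 - 5*d + 4) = (d - 1)^2*(d - 4)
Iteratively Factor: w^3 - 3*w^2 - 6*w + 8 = (w + 2)*(w^2 - 5*w + 4) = (w - 1)*(w + 2)*(w - 4)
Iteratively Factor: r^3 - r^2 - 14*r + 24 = (r + 4)*(r^2 - 5*r + 6) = (r - 3)*(r + 4)*(r - 2)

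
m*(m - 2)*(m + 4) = m^3 + 2*m^2 - 8*m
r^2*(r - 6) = r^3 - 6*r^2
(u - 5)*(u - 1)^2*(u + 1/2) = u^4 - 13*u^3/2 + 15*u^2/2 + u/2 - 5/2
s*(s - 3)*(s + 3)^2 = s^4 + 3*s^3 - 9*s^2 - 27*s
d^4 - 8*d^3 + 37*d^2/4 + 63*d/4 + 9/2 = (d - 6)*(d - 3)*(d + 1/2)^2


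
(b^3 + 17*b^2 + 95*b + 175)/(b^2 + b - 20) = (b^2 + 12*b + 35)/(b - 4)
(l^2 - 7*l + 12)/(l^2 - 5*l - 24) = (-l^2 + 7*l - 12)/(-l^2 + 5*l + 24)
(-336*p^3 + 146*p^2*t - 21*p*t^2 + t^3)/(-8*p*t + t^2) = 42*p^2/t - 13*p + t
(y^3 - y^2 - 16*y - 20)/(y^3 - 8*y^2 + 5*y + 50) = (y + 2)/(y - 5)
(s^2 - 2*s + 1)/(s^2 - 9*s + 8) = (s - 1)/(s - 8)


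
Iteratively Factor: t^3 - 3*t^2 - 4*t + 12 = (t - 3)*(t^2 - 4) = (t - 3)*(t - 2)*(t + 2)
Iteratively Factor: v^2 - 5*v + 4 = (v - 1)*(v - 4)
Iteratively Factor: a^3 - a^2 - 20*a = (a)*(a^2 - a - 20) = a*(a + 4)*(a - 5)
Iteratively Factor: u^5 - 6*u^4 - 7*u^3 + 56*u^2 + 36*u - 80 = (u - 5)*(u^4 - u^3 - 12*u^2 - 4*u + 16) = (u - 5)*(u + 2)*(u^3 - 3*u^2 - 6*u + 8) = (u - 5)*(u - 1)*(u + 2)*(u^2 - 2*u - 8) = (u - 5)*(u - 4)*(u - 1)*(u + 2)*(u + 2)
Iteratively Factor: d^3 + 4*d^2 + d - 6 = (d - 1)*(d^2 + 5*d + 6) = (d - 1)*(d + 2)*(d + 3)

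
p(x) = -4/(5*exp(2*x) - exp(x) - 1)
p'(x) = -4*(-10*exp(2*x) + exp(x))/(5*exp(2*x) - exp(x) - 1)^2 = (40*exp(x) - 4)*exp(x)/(-5*exp(2*x) + exp(x) + 1)^2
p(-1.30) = 4.44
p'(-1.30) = 2.32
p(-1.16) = 4.87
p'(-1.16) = 3.96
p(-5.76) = 3.99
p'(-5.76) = -0.01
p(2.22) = -0.01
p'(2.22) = 0.02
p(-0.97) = 6.06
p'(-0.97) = 9.70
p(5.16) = -0.00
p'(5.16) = 0.00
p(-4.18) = 3.94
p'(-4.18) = -0.05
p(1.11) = -0.10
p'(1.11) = 0.20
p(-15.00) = 4.00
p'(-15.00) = 0.00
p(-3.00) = 3.86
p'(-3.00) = -0.09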